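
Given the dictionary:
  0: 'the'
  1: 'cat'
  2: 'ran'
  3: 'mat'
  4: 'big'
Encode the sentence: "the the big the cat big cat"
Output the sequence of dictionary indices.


Look up each word in the dictionary:
  'the' -> 0
  'the' -> 0
  'big' -> 4
  'the' -> 0
  'cat' -> 1
  'big' -> 4
  'cat' -> 1

Encoded: [0, 0, 4, 0, 1, 4, 1]


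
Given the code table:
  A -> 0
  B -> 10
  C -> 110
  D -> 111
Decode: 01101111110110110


Decoding:
0 -> A
110 -> C
111 -> D
111 -> D
0 -> A
110 -> C
110 -> C


Result: ACDDACC


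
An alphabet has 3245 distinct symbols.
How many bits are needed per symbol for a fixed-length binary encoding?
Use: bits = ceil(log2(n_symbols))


log2(3245) = 11.664
Bracket: 2^11 = 2048 < 3245 <= 2^12 = 4096
So ceil(log2(3245)) = 12

bits = ceil(log2(3245)) = ceil(11.664) = 12 bits


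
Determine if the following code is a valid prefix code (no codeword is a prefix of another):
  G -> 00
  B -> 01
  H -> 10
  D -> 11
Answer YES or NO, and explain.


Checking each pair (does one codeword prefix another?):
  G='00' vs B='01': no prefix
  G='00' vs H='10': no prefix
  G='00' vs D='11': no prefix
  B='01' vs G='00': no prefix
  B='01' vs H='10': no prefix
  B='01' vs D='11': no prefix
  H='10' vs G='00': no prefix
  H='10' vs B='01': no prefix
  H='10' vs D='11': no prefix
  D='11' vs G='00': no prefix
  D='11' vs B='01': no prefix
  D='11' vs H='10': no prefix
No violation found over all pairs.

YES -- this is a valid prefix code. No codeword is a prefix of any other codeword.


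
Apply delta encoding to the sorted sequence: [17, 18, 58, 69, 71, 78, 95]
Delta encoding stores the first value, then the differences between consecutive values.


First value: 17
Deltas:
  18 - 17 = 1
  58 - 18 = 40
  69 - 58 = 11
  71 - 69 = 2
  78 - 71 = 7
  95 - 78 = 17


Delta encoded: [17, 1, 40, 11, 2, 7, 17]


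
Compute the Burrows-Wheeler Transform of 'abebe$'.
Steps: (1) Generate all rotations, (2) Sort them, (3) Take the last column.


Rotations (sorted):
  0: $abebe -> last char: e
  1: abebe$ -> last char: $
  2: be$abe -> last char: e
  3: bebe$a -> last char: a
  4: e$abeb -> last char: b
  5: ebe$ab -> last char: b


BWT = e$eabb


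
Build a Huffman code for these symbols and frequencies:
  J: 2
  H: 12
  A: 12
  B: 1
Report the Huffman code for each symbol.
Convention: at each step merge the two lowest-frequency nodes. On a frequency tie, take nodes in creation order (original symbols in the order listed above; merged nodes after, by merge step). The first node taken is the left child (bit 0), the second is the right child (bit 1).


Huffman tree construction:
Step 1: Merge B(1) + J(2) = 3
Step 2: Merge (B+J)(3) + H(12) = 15
Step 3: Merge A(12) + ((B+J)+H)(15) = 27
Read each symbol's code off the tree from the root (left child = 0, right child = 1).

Codes:
  J: 101 (length 3)
  H: 11 (length 2)
  A: 0 (length 1)
  B: 100 (length 3)
Average code length: 45/27 = 1.6667 bits/symbol


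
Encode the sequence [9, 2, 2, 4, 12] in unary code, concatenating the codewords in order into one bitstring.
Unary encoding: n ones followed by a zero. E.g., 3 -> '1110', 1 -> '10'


Encode each number as n ones followed by a terminating 0:
  9 -> 1111111110 (10 bits)
  2 -> 110 (3 bits)
  2 -> 110 (3 bits)
  4 -> 11110 (5 bits)
  12 -> 1111111111110 (13 bits)
Total length = 10 + 3 + 3 + 5 + 13 = 34 bits.

Unary([9, 2, 2, 4, 12]) = 1111111110110110111101111111111110 (34 bits)


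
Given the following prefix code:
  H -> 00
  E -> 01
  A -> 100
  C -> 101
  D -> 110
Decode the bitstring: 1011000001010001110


Decoding step by step:
Bits 101 -> C
Bits 100 -> A
Bits 00 -> H
Bits 01 -> E
Bits 01 -> E
Bits 00 -> H
Bits 01 -> E
Bits 110 -> D


Decoded message: CAHEEHED


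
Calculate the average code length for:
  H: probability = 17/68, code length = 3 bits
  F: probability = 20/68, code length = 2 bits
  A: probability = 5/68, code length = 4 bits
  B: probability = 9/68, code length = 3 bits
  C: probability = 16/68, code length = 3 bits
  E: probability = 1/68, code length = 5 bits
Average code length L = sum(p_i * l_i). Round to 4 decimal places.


Weighted contributions p_i * l_i:
  H: (17/68) * 3 = 51/68
  F: (20/68) * 2 = 40/68
  A: (5/68) * 4 = 20/68
  B: (9/68) * 3 = 27/68
  C: (16/68) * 3 = 48/68
  E: (1/68) * 5 = 5/68
Sum = (51 + 40 + 20 + 27 + 48 + 5)/68 = 191/68

L = 191/68 = 2.8088 bits/symbol


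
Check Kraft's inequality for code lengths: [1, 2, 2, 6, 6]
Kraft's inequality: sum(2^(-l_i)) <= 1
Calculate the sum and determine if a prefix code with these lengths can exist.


Sum = 2^(-1) + 2^(-2) + 2^(-2) + 2^(-6) + 2^(-6)
    = 0.5 + 0.25 + 0.25 + 0.015625 + 0.015625
    = 66/64 = 1.03125
Since 1.03125 > 1, Kraft's inequality is NOT satisfied.
A prefix code with these lengths CANNOT exist.

Kraft sum = 1.03125. Not satisfied.


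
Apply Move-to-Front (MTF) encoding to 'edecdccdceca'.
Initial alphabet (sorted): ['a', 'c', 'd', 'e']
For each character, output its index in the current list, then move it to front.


MTF encoding:
'e': index 3 in ['a', 'c', 'd', 'e'] -> ['e', 'a', 'c', 'd']
'd': index 3 in ['e', 'a', 'c', 'd'] -> ['d', 'e', 'a', 'c']
'e': index 1 in ['d', 'e', 'a', 'c'] -> ['e', 'd', 'a', 'c']
'c': index 3 in ['e', 'd', 'a', 'c'] -> ['c', 'e', 'd', 'a']
'd': index 2 in ['c', 'e', 'd', 'a'] -> ['d', 'c', 'e', 'a']
'c': index 1 in ['d', 'c', 'e', 'a'] -> ['c', 'd', 'e', 'a']
'c': index 0 in ['c', 'd', 'e', 'a'] -> ['c', 'd', 'e', 'a']
'd': index 1 in ['c', 'd', 'e', 'a'] -> ['d', 'c', 'e', 'a']
'c': index 1 in ['d', 'c', 'e', 'a'] -> ['c', 'd', 'e', 'a']
'e': index 2 in ['c', 'd', 'e', 'a'] -> ['e', 'c', 'd', 'a']
'c': index 1 in ['e', 'c', 'd', 'a'] -> ['c', 'e', 'd', 'a']
'a': index 3 in ['c', 'e', 'd', 'a'] -> ['a', 'c', 'e', 'd']


Output: [3, 3, 1, 3, 2, 1, 0, 1, 1, 2, 1, 3]


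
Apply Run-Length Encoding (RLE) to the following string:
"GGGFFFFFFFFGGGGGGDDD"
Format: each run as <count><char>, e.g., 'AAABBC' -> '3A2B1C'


Scanning runs left to right:
  i=0: run of 'G' x 3 -> '3G'
  i=3: run of 'F' x 8 -> '8F'
  i=11: run of 'G' x 6 -> '6G'
  i=17: run of 'D' x 3 -> '3D'

RLE = 3G8F6G3D


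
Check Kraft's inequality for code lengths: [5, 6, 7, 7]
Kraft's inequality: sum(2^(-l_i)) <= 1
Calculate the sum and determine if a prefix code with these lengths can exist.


Sum = 2^(-5) + 2^(-6) + 2^(-7) + 2^(-7)
    = 0.03125 + 0.015625 + 0.0078125 + 0.0078125
    = 8/128 = 0.0625
Since 0.0625 <= 1, Kraft's inequality IS satisfied.
A prefix code with these lengths CAN exist.

Kraft sum = 0.0625. Satisfied.


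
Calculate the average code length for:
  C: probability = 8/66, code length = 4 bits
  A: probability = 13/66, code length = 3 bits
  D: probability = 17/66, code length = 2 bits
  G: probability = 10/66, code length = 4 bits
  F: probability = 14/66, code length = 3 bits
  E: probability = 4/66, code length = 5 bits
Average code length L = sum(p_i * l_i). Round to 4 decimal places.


Weighted contributions p_i * l_i:
  C: (8/66) * 4 = 32/66
  A: (13/66) * 3 = 39/66
  D: (17/66) * 2 = 34/66
  G: (10/66) * 4 = 40/66
  F: (14/66) * 3 = 42/66
  E: (4/66) * 5 = 20/66
Sum = (32 + 39 + 34 + 40 + 42 + 20)/66 = 207/66

L = 207/66 = 3.1364 bits/symbol


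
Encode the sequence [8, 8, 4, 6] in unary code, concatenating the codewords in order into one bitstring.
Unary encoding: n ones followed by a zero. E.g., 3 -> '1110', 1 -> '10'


Encode each number as n ones followed by a terminating 0:
  8 -> 111111110 (9 bits)
  8 -> 111111110 (9 bits)
  4 -> 11110 (5 bits)
  6 -> 1111110 (7 bits)
Total length = 9 + 9 + 5 + 7 = 30 bits.

Unary([8, 8, 4, 6]) = 111111110111111110111101111110 (30 bits)


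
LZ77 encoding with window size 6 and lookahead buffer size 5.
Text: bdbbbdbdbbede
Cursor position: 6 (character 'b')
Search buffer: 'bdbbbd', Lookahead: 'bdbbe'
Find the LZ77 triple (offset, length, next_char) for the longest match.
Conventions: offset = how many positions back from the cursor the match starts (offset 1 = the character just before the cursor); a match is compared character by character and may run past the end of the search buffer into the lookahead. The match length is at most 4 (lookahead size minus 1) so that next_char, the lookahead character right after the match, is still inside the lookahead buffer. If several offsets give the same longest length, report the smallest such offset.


Try each offset into the search buffer:
  offset=1 (pos 5, char 'd'): match length 0
  offset=2 (pos 4, char 'b'): match length 3
  offset=3 (pos 3, char 'b'): match length 1
  offset=4 (pos 2, char 'b'): match length 1
  offset=5 (pos 1, char 'd'): match length 0
  offset=6 (pos 0, char 'b'): match length 4
Longest match has length 4 at offset 6.
next_char = character at position 6 + 4 = 10 -> 'e'

Best match: offset=6, length=4 (matching 'bdbb' starting at position 0)
LZ77 triple: (6, 4, 'e')


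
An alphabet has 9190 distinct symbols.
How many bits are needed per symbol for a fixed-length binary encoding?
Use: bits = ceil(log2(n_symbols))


log2(9190) = 13.1658
Bracket: 2^13 = 8192 < 9190 <= 2^14 = 16384
So ceil(log2(9190)) = 14

bits = ceil(log2(9190)) = ceil(13.1658) = 14 bits


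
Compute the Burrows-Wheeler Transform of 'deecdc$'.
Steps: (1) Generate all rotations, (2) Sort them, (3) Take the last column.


Rotations (sorted):
  0: $deecdc -> last char: c
  1: c$deecd -> last char: d
  2: cdc$dee -> last char: e
  3: dc$deec -> last char: c
  4: deecdc$ -> last char: $
  5: ecdc$de -> last char: e
  6: eecdc$d -> last char: d


BWT = cdec$ed


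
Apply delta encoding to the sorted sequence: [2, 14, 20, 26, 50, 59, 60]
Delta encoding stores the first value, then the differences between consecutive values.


First value: 2
Deltas:
  14 - 2 = 12
  20 - 14 = 6
  26 - 20 = 6
  50 - 26 = 24
  59 - 50 = 9
  60 - 59 = 1


Delta encoded: [2, 12, 6, 6, 24, 9, 1]


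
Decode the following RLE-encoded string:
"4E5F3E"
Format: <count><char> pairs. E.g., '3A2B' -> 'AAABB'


Expanding each <count><char> pair:
  4E -> 'EEEE'
  5F -> 'FFFFF'
  3E -> 'EEE'

Decoded = EEEEFFFFFEEE


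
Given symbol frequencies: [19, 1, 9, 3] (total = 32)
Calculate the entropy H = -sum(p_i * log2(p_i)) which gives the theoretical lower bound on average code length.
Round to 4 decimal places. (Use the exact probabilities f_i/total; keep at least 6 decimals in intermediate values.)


Per-symbol terms -p_i * log2(p_i) with p_i = f_i/32:
  p = 19/32 = 0.593750: log2(p) = -0.752072, -p*log2(p) = 0.446543
  p = 1/32 = 0.031250: log2(p) = -5.000000, -p*log2(p) = 0.156250
  p = 9/32 = 0.281250: log2(p) = -1.830075, -p*log2(p) = 0.514709
  p = 3/32 = 0.093750: log2(p) = -3.415037, -p*log2(p) = 0.320160
H = 0.446543 + 0.156250 + 0.514709 + 0.320160 = 1.437662

H = 1.4377 bits/symbol


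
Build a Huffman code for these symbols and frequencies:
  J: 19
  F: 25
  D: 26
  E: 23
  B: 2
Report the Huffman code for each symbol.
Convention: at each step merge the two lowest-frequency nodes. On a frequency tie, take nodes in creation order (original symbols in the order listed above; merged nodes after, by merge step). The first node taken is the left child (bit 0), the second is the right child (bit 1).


Huffman tree construction:
Step 1: Merge B(2) + J(19) = 21
Step 2: Merge (B+J)(21) + E(23) = 44
Step 3: Merge F(25) + D(26) = 51
Step 4: Merge ((B+J)+E)(44) + (F+D)(51) = 95
Read each symbol's code off the tree from the root (left child = 0, right child = 1).

Codes:
  J: 001 (length 3)
  F: 10 (length 2)
  D: 11 (length 2)
  E: 01 (length 2)
  B: 000 (length 3)
Average code length: 211/95 = 2.2211 bits/symbol


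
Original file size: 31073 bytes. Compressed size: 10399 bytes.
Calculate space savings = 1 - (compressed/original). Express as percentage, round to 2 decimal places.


ratio = compressed/original = 10399/31073 = 0.334664
savings = 1 - ratio = 1 - 0.334664 = 0.665336
as a percentage: 0.665336 * 100 = 66.53%

Space savings = 1 - 10399/31073 = 66.53%


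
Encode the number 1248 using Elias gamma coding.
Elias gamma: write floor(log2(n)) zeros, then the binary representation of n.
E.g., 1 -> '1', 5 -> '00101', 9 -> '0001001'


num_bits = floor(log2(1248)) + 1 = 11
leading_zeros = num_bits - 1 = 10
binary(1248) = 10011100000

Elias gamma(1248) = '0000000000' + '10011100000' = 000000000010011100000 (21 bits)


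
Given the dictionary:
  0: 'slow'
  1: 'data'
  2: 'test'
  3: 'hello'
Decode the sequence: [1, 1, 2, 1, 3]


Look up each index in the dictionary:
  1 -> 'data'
  1 -> 'data'
  2 -> 'test'
  1 -> 'data'
  3 -> 'hello'

Decoded: "data data test data hello"


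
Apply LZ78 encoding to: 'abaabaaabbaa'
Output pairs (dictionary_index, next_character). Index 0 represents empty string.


LZ78 encoding steps:
Dictionary: {0: ''}
Step 1: w='' (idx 0), next='a' -> output (0, 'a'), add 'a' as idx 1
Step 2: w='' (idx 0), next='b' -> output (0, 'b'), add 'b' as idx 2
Step 3: w='a' (idx 1), next='a' -> output (1, 'a'), add 'aa' as idx 3
Step 4: w='b' (idx 2), next='a' -> output (2, 'a'), add 'ba' as idx 4
Step 5: w='aa' (idx 3), next='b' -> output (3, 'b'), add 'aab' as idx 5
Step 6: w='ba' (idx 4), next='a' -> output (4, 'a'), add 'baa' as idx 6


Encoded: [(0, 'a'), (0, 'b'), (1, 'a'), (2, 'a'), (3, 'b'), (4, 'a')]


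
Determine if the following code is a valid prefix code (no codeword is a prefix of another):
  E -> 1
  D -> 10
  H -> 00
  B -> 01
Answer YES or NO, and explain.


Checking each pair (does one codeword prefix another?):
  E='1' vs D='10': prefix -- VIOLATION

NO -- this is NOT a valid prefix code. E (1) is a prefix of D (10).


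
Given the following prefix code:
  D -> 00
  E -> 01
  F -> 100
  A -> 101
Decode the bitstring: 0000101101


Decoding step by step:
Bits 00 -> D
Bits 00 -> D
Bits 101 -> A
Bits 101 -> A


Decoded message: DDAA


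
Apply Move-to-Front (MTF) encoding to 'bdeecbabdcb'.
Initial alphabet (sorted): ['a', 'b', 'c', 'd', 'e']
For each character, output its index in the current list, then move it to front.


MTF encoding:
'b': index 1 in ['a', 'b', 'c', 'd', 'e'] -> ['b', 'a', 'c', 'd', 'e']
'd': index 3 in ['b', 'a', 'c', 'd', 'e'] -> ['d', 'b', 'a', 'c', 'e']
'e': index 4 in ['d', 'b', 'a', 'c', 'e'] -> ['e', 'd', 'b', 'a', 'c']
'e': index 0 in ['e', 'd', 'b', 'a', 'c'] -> ['e', 'd', 'b', 'a', 'c']
'c': index 4 in ['e', 'd', 'b', 'a', 'c'] -> ['c', 'e', 'd', 'b', 'a']
'b': index 3 in ['c', 'e', 'd', 'b', 'a'] -> ['b', 'c', 'e', 'd', 'a']
'a': index 4 in ['b', 'c', 'e', 'd', 'a'] -> ['a', 'b', 'c', 'e', 'd']
'b': index 1 in ['a', 'b', 'c', 'e', 'd'] -> ['b', 'a', 'c', 'e', 'd']
'd': index 4 in ['b', 'a', 'c', 'e', 'd'] -> ['d', 'b', 'a', 'c', 'e']
'c': index 3 in ['d', 'b', 'a', 'c', 'e'] -> ['c', 'd', 'b', 'a', 'e']
'b': index 2 in ['c', 'd', 'b', 'a', 'e'] -> ['b', 'c', 'd', 'a', 'e']


Output: [1, 3, 4, 0, 4, 3, 4, 1, 4, 3, 2]


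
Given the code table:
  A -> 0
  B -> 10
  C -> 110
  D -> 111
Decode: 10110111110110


Decoding:
10 -> B
110 -> C
111 -> D
110 -> C
110 -> C


Result: BCDCC


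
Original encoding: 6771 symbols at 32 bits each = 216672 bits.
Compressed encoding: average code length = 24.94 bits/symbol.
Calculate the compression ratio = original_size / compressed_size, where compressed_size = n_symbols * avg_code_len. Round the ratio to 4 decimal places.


original_size = n_symbols * orig_bits = 6771 * 32 = 216672 bits
compressed_size = n_symbols * avg_code_len = 6771 * 24.94 = 168868.74 bits
ratio = original_size / compressed_size = 216672 / 168868.74 = 1.2831

Compression ratio = 1.2831


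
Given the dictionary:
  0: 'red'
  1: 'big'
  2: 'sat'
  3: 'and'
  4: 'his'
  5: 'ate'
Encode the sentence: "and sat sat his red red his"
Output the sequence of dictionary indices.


Look up each word in the dictionary:
  'and' -> 3
  'sat' -> 2
  'sat' -> 2
  'his' -> 4
  'red' -> 0
  'red' -> 0
  'his' -> 4

Encoded: [3, 2, 2, 4, 0, 0, 4]


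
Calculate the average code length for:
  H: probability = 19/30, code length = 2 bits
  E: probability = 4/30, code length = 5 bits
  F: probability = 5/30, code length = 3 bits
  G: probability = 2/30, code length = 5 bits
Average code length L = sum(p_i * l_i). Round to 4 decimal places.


Weighted contributions p_i * l_i:
  H: (19/30) * 2 = 38/30
  E: (4/30) * 5 = 20/30
  F: (5/30) * 3 = 15/30
  G: (2/30) * 5 = 10/30
Sum = (38 + 20 + 15 + 10)/30 = 83/30

L = 83/30 = 2.7667 bits/symbol


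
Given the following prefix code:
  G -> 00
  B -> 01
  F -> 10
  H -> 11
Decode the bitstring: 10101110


Decoding step by step:
Bits 10 -> F
Bits 10 -> F
Bits 11 -> H
Bits 10 -> F


Decoded message: FFHF


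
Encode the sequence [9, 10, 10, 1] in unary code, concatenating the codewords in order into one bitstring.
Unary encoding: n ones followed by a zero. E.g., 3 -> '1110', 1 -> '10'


Encode each number as n ones followed by a terminating 0:
  9 -> 1111111110 (10 bits)
  10 -> 11111111110 (11 bits)
  10 -> 11111111110 (11 bits)
  1 -> 10 (2 bits)
Total length = 10 + 11 + 11 + 2 = 34 bits.

Unary([9, 10, 10, 1]) = 1111111110111111111101111111111010 (34 bits)


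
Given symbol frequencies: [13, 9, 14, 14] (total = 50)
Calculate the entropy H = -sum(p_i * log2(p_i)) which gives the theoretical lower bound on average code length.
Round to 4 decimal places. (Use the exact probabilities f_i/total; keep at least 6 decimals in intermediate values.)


Per-symbol terms -p_i * log2(p_i) with p_i = f_i/50:
  p = 13/50 = 0.260000: log2(p) = -1.943416, -p*log2(p) = 0.505288
  p = 9/50 = 0.180000: log2(p) = -2.473931, -p*log2(p) = 0.445308
  p = 14/50 = 0.280000: log2(p) = -1.836501, -p*log2(p) = 0.514220
  p = 14/50 = 0.280000: log2(p) = -1.836501, -p*log2(p) = 0.514220
H = 0.505288 + 0.445308 + 0.514220 + 0.514220 = 1.979036

H = 1.979 bits/symbol


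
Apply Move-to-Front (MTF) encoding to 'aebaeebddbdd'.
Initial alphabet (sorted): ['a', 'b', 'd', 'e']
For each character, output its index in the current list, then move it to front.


MTF encoding:
'a': index 0 in ['a', 'b', 'd', 'e'] -> ['a', 'b', 'd', 'e']
'e': index 3 in ['a', 'b', 'd', 'e'] -> ['e', 'a', 'b', 'd']
'b': index 2 in ['e', 'a', 'b', 'd'] -> ['b', 'e', 'a', 'd']
'a': index 2 in ['b', 'e', 'a', 'd'] -> ['a', 'b', 'e', 'd']
'e': index 2 in ['a', 'b', 'e', 'd'] -> ['e', 'a', 'b', 'd']
'e': index 0 in ['e', 'a', 'b', 'd'] -> ['e', 'a', 'b', 'd']
'b': index 2 in ['e', 'a', 'b', 'd'] -> ['b', 'e', 'a', 'd']
'd': index 3 in ['b', 'e', 'a', 'd'] -> ['d', 'b', 'e', 'a']
'd': index 0 in ['d', 'b', 'e', 'a'] -> ['d', 'b', 'e', 'a']
'b': index 1 in ['d', 'b', 'e', 'a'] -> ['b', 'd', 'e', 'a']
'd': index 1 in ['b', 'd', 'e', 'a'] -> ['d', 'b', 'e', 'a']
'd': index 0 in ['d', 'b', 'e', 'a'] -> ['d', 'b', 'e', 'a']


Output: [0, 3, 2, 2, 2, 0, 2, 3, 0, 1, 1, 0]


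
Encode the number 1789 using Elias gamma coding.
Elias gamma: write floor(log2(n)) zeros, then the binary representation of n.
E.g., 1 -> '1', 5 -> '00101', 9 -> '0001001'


num_bits = floor(log2(1789)) + 1 = 11
leading_zeros = num_bits - 1 = 10
binary(1789) = 11011111101

Elias gamma(1789) = '0000000000' + '11011111101' = 000000000011011111101 (21 bits)


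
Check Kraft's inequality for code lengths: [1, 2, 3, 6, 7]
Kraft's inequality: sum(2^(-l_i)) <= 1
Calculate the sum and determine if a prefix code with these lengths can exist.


Sum = 2^(-1) + 2^(-2) + 2^(-3) + 2^(-6) + 2^(-7)
    = 0.5 + 0.25 + 0.125 + 0.015625 + 0.0078125
    = 115/128 = 0.8984375
Since 0.8984375 <= 1, Kraft's inequality IS satisfied.
A prefix code with these lengths CAN exist.

Kraft sum = 0.8984375. Satisfied.


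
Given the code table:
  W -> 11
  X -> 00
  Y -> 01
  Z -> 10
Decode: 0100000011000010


Decoding:
01 -> Y
00 -> X
00 -> X
00 -> X
11 -> W
00 -> X
00 -> X
10 -> Z


Result: YXXXWXXZ


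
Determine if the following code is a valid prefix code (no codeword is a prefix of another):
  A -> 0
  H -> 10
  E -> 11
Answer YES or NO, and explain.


Checking each pair (does one codeword prefix another?):
  A='0' vs H='10': no prefix
  A='0' vs E='11': no prefix
  H='10' vs A='0': no prefix
  H='10' vs E='11': no prefix
  E='11' vs A='0': no prefix
  E='11' vs H='10': no prefix
No violation found over all pairs.

YES -- this is a valid prefix code. No codeword is a prefix of any other codeword.


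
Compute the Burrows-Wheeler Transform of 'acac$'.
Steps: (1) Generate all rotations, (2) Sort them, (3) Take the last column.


Rotations (sorted):
  0: $acac -> last char: c
  1: ac$ac -> last char: c
  2: acac$ -> last char: $
  3: c$aca -> last char: a
  4: cac$a -> last char: a


BWT = cc$aa


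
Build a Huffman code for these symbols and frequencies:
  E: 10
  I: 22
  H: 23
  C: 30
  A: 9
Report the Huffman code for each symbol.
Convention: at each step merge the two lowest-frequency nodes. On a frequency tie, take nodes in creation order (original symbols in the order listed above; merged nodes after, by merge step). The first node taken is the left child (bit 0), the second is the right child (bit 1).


Huffman tree construction:
Step 1: Merge A(9) + E(10) = 19
Step 2: Merge (A+E)(19) + I(22) = 41
Step 3: Merge H(23) + C(30) = 53
Step 4: Merge ((A+E)+I)(41) + (H+C)(53) = 94
Read each symbol's code off the tree from the root (left child = 0, right child = 1).

Codes:
  E: 001 (length 3)
  I: 01 (length 2)
  H: 10 (length 2)
  C: 11 (length 2)
  A: 000 (length 3)
Average code length: 207/94 = 2.2021 bits/symbol


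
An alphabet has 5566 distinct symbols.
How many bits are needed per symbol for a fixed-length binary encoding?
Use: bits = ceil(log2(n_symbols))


log2(5566) = 12.4424
Bracket: 2^12 = 4096 < 5566 <= 2^13 = 8192
So ceil(log2(5566)) = 13

bits = ceil(log2(5566)) = ceil(12.4424) = 13 bits


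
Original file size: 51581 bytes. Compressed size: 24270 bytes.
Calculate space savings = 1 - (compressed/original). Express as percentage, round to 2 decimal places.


ratio = compressed/original = 24270/51581 = 0.470522
savings = 1 - ratio = 1 - 0.470522 = 0.529478
as a percentage: 0.529478 * 100 = 52.95%

Space savings = 1 - 24270/51581 = 52.95%


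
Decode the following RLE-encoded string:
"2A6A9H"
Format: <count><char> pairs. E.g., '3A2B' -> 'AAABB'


Expanding each <count><char> pair:
  2A -> 'AA'
  6A -> 'AAAAAA'
  9H -> 'HHHHHHHHH'

Decoded = AAAAAAAAHHHHHHHHH


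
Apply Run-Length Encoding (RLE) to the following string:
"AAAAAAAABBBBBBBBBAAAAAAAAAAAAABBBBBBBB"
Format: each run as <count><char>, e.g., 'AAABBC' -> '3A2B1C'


Scanning runs left to right:
  i=0: run of 'A' x 8 -> '8A'
  i=8: run of 'B' x 9 -> '9B'
  i=17: run of 'A' x 13 -> '13A'
  i=30: run of 'B' x 8 -> '8B'

RLE = 8A9B13A8B


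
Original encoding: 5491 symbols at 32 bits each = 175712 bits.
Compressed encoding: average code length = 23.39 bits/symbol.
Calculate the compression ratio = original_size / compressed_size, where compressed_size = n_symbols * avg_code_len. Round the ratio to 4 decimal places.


original_size = n_symbols * orig_bits = 5491 * 32 = 175712 bits
compressed_size = n_symbols * avg_code_len = 5491 * 23.39 = 128434.49 bits
ratio = original_size / compressed_size = 175712 / 128434.49 = 1.3681

Compression ratio = 1.3681


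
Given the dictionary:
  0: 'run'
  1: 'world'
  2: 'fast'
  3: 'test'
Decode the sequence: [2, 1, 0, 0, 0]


Look up each index in the dictionary:
  2 -> 'fast'
  1 -> 'world'
  0 -> 'run'
  0 -> 'run'
  0 -> 'run'

Decoded: "fast world run run run"


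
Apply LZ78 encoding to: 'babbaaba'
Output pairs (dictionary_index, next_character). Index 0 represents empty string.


LZ78 encoding steps:
Dictionary: {0: ''}
Step 1: w='' (idx 0), next='b' -> output (0, 'b'), add 'b' as idx 1
Step 2: w='' (idx 0), next='a' -> output (0, 'a'), add 'a' as idx 2
Step 3: w='b' (idx 1), next='b' -> output (1, 'b'), add 'bb' as idx 3
Step 4: w='a' (idx 2), next='a' -> output (2, 'a'), add 'aa' as idx 4
Step 5: w='b' (idx 1), next='a' -> output (1, 'a'), add 'ba' as idx 5


Encoded: [(0, 'b'), (0, 'a'), (1, 'b'), (2, 'a'), (1, 'a')]


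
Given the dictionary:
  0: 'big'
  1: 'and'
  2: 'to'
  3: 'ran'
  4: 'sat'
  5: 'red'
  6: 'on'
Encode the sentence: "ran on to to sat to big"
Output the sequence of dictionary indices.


Look up each word in the dictionary:
  'ran' -> 3
  'on' -> 6
  'to' -> 2
  'to' -> 2
  'sat' -> 4
  'to' -> 2
  'big' -> 0

Encoded: [3, 6, 2, 2, 4, 2, 0]


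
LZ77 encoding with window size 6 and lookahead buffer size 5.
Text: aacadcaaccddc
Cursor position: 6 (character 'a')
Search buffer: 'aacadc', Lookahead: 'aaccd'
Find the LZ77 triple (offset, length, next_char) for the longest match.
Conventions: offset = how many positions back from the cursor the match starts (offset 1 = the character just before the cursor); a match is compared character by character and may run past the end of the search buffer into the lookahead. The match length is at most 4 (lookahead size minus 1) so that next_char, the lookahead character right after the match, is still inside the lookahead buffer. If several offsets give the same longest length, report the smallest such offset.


Try each offset into the search buffer:
  offset=1 (pos 5, char 'c'): match length 0
  offset=2 (pos 4, char 'd'): match length 0
  offset=3 (pos 3, char 'a'): match length 1
  offset=4 (pos 2, char 'c'): match length 0
  offset=5 (pos 1, char 'a'): match length 1
  offset=6 (pos 0, char 'a'): match length 3
Longest match has length 3 at offset 6.
next_char = character at position 6 + 3 = 9 -> 'c'

Best match: offset=6, length=3 (matching 'aac' starting at position 0)
LZ77 triple: (6, 3, 'c')


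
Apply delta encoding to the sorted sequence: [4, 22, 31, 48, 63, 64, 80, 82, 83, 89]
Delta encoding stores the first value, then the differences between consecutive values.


First value: 4
Deltas:
  22 - 4 = 18
  31 - 22 = 9
  48 - 31 = 17
  63 - 48 = 15
  64 - 63 = 1
  80 - 64 = 16
  82 - 80 = 2
  83 - 82 = 1
  89 - 83 = 6


Delta encoded: [4, 18, 9, 17, 15, 1, 16, 2, 1, 6]


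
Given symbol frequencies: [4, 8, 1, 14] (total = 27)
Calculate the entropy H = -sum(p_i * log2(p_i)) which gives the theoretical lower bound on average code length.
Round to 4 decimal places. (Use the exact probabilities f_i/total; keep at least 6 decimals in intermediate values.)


Per-symbol terms -p_i * log2(p_i) with p_i = f_i/27:
  p = 4/27 = 0.148148: log2(p) = -2.754888, -p*log2(p) = 0.408131
  p = 8/27 = 0.296296: log2(p) = -1.754888, -p*log2(p) = 0.519967
  p = 1/27 = 0.037037: log2(p) = -4.754888, -p*log2(p) = 0.176107
  p = 14/27 = 0.518519: log2(p) = -0.947533, -p*log2(p) = 0.491313
H = 0.408131 + 0.519967 + 0.176107 + 0.491313 = 1.595518

H = 1.5955 bits/symbol


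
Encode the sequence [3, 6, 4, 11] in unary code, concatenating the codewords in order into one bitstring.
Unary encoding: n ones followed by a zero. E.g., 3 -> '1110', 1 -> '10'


Encode each number as n ones followed by a terminating 0:
  3 -> 1110 (4 bits)
  6 -> 1111110 (7 bits)
  4 -> 11110 (5 bits)
  11 -> 111111111110 (12 bits)
Total length = 4 + 7 + 5 + 12 = 28 bits.

Unary([3, 6, 4, 11]) = 1110111111011110111111111110 (28 bits)


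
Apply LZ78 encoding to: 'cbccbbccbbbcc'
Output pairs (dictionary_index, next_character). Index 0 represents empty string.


LZ78 encoding steps:
Dictionary: {0: ''}
Step 1: w='' (idx 0), next='c' -> output (0, 'c'), add 'c' as idx 1
Step 2: w='' (idx 0), next='b' -> output (0, 'b'), add 'b' as idx 2
Step 3: w='c' (idx 1), next='c' -> output (1, 'c'), add 'cc' as idx 3
Step 4: w='b' (idx 2), next='b' -> output (2, 'b'), add 'bb' as idx 4
Step 5: w='cc' (idx 3), next='b' -> output (3, 'b'), add 'ccb' as idx 5
Step 6: w='bb' (idx 4), next='c' -> output (4, 'c'), add 'bbc' as idx 6
Step 7: w='c' (idx 1), end of input -> output (1, '')


Encoded: [(0, 'c'), (0, 'b'), (1, 'c'), (2, 'b'), (3, 'b'), (4, 'c'), (1, '')]


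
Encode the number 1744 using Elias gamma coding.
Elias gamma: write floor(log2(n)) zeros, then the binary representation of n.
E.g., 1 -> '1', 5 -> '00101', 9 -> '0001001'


num_bits = floor(log2(1744)) + 1 = 11
leading_zeros = num_bits - 1 = 10
binary(1744) = 11011010000

Elias gamma(1744) = '0000000000' + '11011010000' = 000000000011011010000 (21 bits)


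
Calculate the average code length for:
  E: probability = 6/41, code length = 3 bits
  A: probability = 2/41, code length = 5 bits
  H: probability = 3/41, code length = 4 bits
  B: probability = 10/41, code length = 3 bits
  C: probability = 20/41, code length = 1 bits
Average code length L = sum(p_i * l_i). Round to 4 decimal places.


Weighted contributions p_i * l_i:
  E: (6/41) * 3 = 18/41
  A: (2/41) * 5 = 10/41
  H: (3/41) * 4 = 12/41
  B: (10/41) * 3 = 30/41
  C: (20/41) * 1 = 20/41
Sum = (18 + 10 + 12 + 30 + 20)/41 = 90/41

L = 90/41 = 2.1951 bits/symbol


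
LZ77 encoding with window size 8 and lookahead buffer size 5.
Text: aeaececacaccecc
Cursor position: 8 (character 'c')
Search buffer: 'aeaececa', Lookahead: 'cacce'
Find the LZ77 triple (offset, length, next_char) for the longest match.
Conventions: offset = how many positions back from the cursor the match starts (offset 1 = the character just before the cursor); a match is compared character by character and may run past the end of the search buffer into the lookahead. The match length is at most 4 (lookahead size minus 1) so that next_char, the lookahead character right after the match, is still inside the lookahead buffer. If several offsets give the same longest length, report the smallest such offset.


Try each offset into the search buffer:
  offset=1 (pos 7, char 'a'): match length 0
  offset=2 (pos 6, char 'c'): match length 3
  offset=3 (pos 5, char 'e'): match length 0
  offset=4 (pos 4, char 'c'): match length 1
  offset=5 (pos 3, char 'e'): match length 0
  offset=6 (pos 2, char 'a'): match length 0
  offset=7 (pos 1, char 'e'): match length 0
  offset=8 (pos 0, char 'a'): match length 0
Longest match has length 3 at offset 2.
next_char = character at position 8 + 3 = 11 -> 'c'

Best match: offset=2, length=3 (matching 'cac' starting at position 6)
LZ77 triple: (2, 3, 'c')


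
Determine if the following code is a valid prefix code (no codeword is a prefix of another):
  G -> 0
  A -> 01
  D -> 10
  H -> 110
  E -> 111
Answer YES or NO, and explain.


Checking each pair (does one codeword prefix another?):
  G='0' vs A='01': prefix -- VIOLATION

NO -- this is NOT a valid prefix code. G (0) is a prefix of A (01).


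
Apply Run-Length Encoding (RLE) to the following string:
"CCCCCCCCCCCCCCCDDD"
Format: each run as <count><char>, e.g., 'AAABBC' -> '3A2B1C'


Scanning runs left to right:
  i=0: run of 'C' x 15 -> '15C'
  i=15: run of 'D' x 3 -> '3D'

RLE = 15C3D


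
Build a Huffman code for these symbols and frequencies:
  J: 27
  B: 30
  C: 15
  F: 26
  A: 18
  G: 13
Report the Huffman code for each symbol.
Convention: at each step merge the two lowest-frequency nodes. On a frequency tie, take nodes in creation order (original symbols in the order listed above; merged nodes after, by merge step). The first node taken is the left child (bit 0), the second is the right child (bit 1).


Huffman tree construction:
Step 1: Merge G(13) + C(15) = 28
Step 2: Merge A(18) + F(26) = 44
Step 3: Merge J(27) + (G+C)(28) = 55
Step 4: Merge B(30) + (A+F)(44) = 74
Step 5: Merge (J+(G+C))(55) + (B+(A+F))(74) = 129
Read each symbol's code off the tree from the root (left child = 0, right child = 1).

Codes:
  J: 00 (length 2)
  B: 10 (length 2)
  C: 011 (length 3)
  F: 111 (length 3)
  A: 110 (length 3)
  G: 010 (length 3)
Average code length: 330/129 = 2.5581 bits/symbol


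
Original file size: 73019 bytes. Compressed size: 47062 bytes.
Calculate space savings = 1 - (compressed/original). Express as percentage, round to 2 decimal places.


ratio = compressed/original = 47062/73019 = 0.644517
savings = 1 - ratio = 1 - 0.644517 = 0.355483
as a percentage: 0.355483 * 100 = 35.55%

Space savings = 1 - 47062/73019 = 35.55%


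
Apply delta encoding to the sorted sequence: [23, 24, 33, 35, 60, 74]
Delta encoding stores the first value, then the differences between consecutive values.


First value: 23
Deltas:
  24 - 23 = 1
  33 - 24 = 9
  35 - 33 = 2
  60 - 35 = 25
  74 - 60 = 14


Delta encoded: [23, 1, 9, 2, 25, 14]


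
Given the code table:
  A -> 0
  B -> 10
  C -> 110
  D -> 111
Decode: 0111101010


Decoding:
0 -> A
111 -> D
10 -> B
10 -> B
10 -> B


Result: ADBBB


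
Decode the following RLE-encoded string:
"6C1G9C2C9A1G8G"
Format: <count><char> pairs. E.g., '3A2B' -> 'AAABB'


Expanding each <count><char> pair:
  6C -> 'CCCCCC'
  1G -> 'G'
  9C -> 'CCCCCCCCC'
  2C -> 'CC'
  9A -> 'AAAAAAAAA'
  1G -> 'G'
  8G -> 'GGGGGGGG'

Decoded = CCCCCCGCCCCCCCCCCCAAAAAAAAAGGGGGGGGG


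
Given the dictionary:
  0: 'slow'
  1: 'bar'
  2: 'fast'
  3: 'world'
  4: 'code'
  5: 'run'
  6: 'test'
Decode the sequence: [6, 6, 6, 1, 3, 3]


Look up each index in the dictionary:
  6 -> 'test'
  6 -> 'test'
  6 -> 'test'
  1 -> 'bar'
  3 -> 'world'
  3 -> 'world'

Decoded: "test test test bar world world"


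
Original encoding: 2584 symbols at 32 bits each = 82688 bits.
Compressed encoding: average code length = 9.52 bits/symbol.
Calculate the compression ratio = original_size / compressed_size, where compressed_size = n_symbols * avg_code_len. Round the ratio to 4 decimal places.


original_size = n_symbols * orig_bits = 2584 * 32 = 82688 bits
compressed_size = n_symbols * avg_code_len = 2584 * 9.52 = 24599.68 bits
ratio = original_size / compressed_size = 82688 / 24599.68 = 3.3613

Compression ratio = 3.3613


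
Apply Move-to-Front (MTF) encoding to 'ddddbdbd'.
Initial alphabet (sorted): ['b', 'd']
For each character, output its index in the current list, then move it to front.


MTF encoding:
'd': index 1 in ['b', 'd'] -> ['d', 'b']
'd': index 0 in ['d', 'b'] -> ['d', 'b']
'd': index 0 in ['d', 'b'] -> ['d', 'b']
'd': index 0 in ['d', 'b'] -> ['d', 'b']
'b': index 1 in ['d', 'b'] -> ['b', 'd']
'd': index 1 in ['b', 'd'] -> ['d', 'b']
'b': index 1 in ['d', 'b'] -> ['b', 'd']
'd': index 1 in ['b', 'd'] -> ['d', 'b']


Output: [1, 0, 0, 0, 1, 1, 1, 1]


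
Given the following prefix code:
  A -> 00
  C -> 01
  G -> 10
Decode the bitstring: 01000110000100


Decoding step by step:
Bits 01 -> C
Bits 00 -> A
Bits 01 -> C
Bits 10 -> G
Bits 00 -> A
Bits 01 -> C
Bits 00 -> A


Decoded message: CACGACA


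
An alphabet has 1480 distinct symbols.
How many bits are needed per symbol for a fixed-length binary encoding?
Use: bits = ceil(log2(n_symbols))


log2(1480) = 10.5314
Bracket: 2^10 = 1024 < 1480 <= 2^11 = 2048
So ceil(log2(1480)) = 11

bits = ceil(log2(1480)) = ceil(10.5314) = 11 bits


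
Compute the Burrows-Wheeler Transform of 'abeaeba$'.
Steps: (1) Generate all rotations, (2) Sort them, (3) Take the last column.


Rotations (sorted):
  0: $abeaeba -> last char: a
  1: a$abeaeb -> last char: b
  2: abeaeba$ -> last char: $
  3: aeba$abe -> last char: e
  4: ba$abeae -> last char: e
  5: beaeba$a -> last char: a
  6: eaeba$ab -> last char: b
  7: eba$abea -> last char: a


BWT = ab$eeaba


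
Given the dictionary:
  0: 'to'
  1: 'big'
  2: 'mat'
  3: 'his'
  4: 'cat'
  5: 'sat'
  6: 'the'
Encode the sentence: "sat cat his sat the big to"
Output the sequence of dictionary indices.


Look up each word in the dictionary:
  'sat' -> 5
  'cat' -> 4
  'his' -> 3
  'sat' -> 5
  'the' -> 6
  'big' -> 1
  'to' -> 0

Encoded: [5, 4, 3, 5, 6, 1, 0]


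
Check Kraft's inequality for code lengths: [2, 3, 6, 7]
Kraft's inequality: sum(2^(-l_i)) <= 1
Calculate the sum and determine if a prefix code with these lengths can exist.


Sum = 2^(-2) + 2^(-3) + 2^(-6) + 2^(-7)
    = 0.25 + 0.125 + 0.015625 + 0.0078125
    = 51/128 = 0.3984375
Since 0.3984375 <= 1, Kraft's inequality IS satisfied.
A prefix code with these lengths CAN exist.

Kraft sum = 0.3984375. Satisfied.


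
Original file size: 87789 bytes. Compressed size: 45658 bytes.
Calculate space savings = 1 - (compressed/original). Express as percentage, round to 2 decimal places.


ratio = compressed/original = 45658/87789 = 0.520088
savings = 1 - ratio = 1 - 0.520088 = 0.479912
as a percentage: 0.479912 * 100 = 47.99%

Space savings = 1 - 45658/87789 = 47.99%


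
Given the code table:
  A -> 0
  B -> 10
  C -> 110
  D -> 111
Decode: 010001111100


Decoding:
0 -> A
10 -> B
0 -> A
0 -> A
111 -> D
110 -> C
0 -> A


Result: ABAADCA


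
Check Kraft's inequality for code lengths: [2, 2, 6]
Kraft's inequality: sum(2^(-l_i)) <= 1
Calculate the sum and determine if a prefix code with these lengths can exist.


Sum = 2^(-2) + 2^(-2) + 2^(-6)
    = 0.25 + 0.25 + 0.015625
    = 33/64 = 0.515625
Since 0.515625 <= 1, Kraft's inequality IS satisfied.
A prefix code with these lengths CAN exist.

Kraft sum = 0.515625. Satisfied.


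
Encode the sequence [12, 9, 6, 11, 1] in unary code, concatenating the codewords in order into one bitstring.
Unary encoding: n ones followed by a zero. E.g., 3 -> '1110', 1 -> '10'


Encode each number as n ones followed by a terminating 0:
  12 -> 1111111111110 (13 bits)
  9 -> 1111111110 (10 bits)
  6 -> 1111110 (7 bits)
  11 -> 111111111110 (12 bits)
  1 -> 10 (2 bits)
Total length = 13 + 10 + 7 + 12 + 2 = 44 bits.

Unary([12, 9, 6, 11, 1]) = 11111111111101111111110111111011111111111010 (44 bits)


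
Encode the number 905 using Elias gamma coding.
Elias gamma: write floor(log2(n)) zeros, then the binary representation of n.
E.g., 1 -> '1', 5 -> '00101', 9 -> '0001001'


num_bits = floor(log2(905)) + 1 = 10
leading_zeros = num_bits - 1 = 9
binary(905) = 1110001001

Elias gamma(905) = '000000000' + '1110001001' = 0000000001110001001 (19 bits)


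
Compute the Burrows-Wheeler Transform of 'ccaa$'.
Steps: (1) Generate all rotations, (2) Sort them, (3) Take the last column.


Rotations (sorted):
  0: $ccaa -> last char: a
  1: a$cca -> last char: a
  2: aa$cc -> last char: c
  3: caa$c -> last char: c
  4: ccaa$ -> last char: $


BWT = aacc$


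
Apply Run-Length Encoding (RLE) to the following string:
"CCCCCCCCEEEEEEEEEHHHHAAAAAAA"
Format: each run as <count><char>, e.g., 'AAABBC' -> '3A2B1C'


Scanning runs left to right:
  i=0: run of 'C' x 8 -> '8C'
  i=8: run of 'E' x 9 -> '9E'
  i=17: run of 'H' x 4 -> '4H'
  i=21: run of 'A' x 7 -> '7A'

RLE = 8C9E4H7A


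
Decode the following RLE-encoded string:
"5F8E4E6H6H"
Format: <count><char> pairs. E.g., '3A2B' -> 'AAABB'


Expanding each <count><char> pair:
  5F -> 'FFFFF'
  8E -> 'EEEEEEEE'
  4E -> 'EEEE'
  6H -> 'HHHHHH'
  6H -> 'HHHHHH'

Decoded = FFFFFEEEEEEEEEEEEHHHHHHHHHHHH


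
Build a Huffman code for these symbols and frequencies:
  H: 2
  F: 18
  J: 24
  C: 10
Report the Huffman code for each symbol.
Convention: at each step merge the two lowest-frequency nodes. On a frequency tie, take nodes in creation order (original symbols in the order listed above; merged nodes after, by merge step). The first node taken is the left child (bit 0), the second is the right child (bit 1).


Huffman tree construction:
Step 1: Merge H(2) + C(10) = 12
Step 2: Merge (H+C)(12) + F(18) = 30
Step 3: Merge J(24) + ((H+C)+F)(30) = 54
Read each symbol's code off the tree from the root (left child = 0, right child = 1).

Codes:
  H: 100 (length 3)
  F: 11 (length 2)
  J: 0 (length 1)
  C: 101 (length 3)
Average code length: 96/54 = 1.7778 bits/symbol


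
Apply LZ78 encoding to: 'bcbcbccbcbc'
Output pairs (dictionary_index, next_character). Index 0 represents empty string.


LZ78 encoding steps:
Dictionary: {0: ''}
Step 1: w='' (idx 0), next='b' -> output (0, 'b'), add 'b' as idx 1
Step 2: w='' (idx 0), next='c' -> output (0, 'c'), add 'c' as idx 2
Step 3: w='b' (idx 1), next='c' -> output (1, 'c'), add 'bc' as idx 3
Step 4: w='bc' (idx 3), next='c' -> output (3, 'c'), add 'bcc' as idx 4
Step 5: w='bc' (idx 3), next='b' -> output (3, 'b'), add 'bcb' as idx 5
Step 6: w='c' (idx 2), end of input -> output (2, '')


Encoded: [(0, 'b'), (0, 'c'), (1, 'c'), (3, 'c'), (3, 'b'), (2, '')]


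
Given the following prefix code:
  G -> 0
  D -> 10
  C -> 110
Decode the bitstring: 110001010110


Decoding step by step:
Bits 110 -> C
Bits 0 -> G
Bits 0 -> G
Bits 10 -> D
Bits 10 -> D
Bits 110 -> C


Decoded message: CGGDDC
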